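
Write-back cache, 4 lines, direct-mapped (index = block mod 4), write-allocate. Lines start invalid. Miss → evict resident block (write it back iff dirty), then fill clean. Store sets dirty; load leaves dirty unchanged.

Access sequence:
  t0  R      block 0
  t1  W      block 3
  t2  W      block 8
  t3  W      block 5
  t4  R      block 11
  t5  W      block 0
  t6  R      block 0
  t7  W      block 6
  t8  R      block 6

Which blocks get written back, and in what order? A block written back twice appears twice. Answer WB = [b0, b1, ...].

WB = [3, 8]

  0 | R B0 → L0 miss [-]
  1 | W B3 → L3 miss [D]
  2 | W B8 → L0 miss [D]
  3 | W B5 → L1 miss [D]
  4 | R B11 → L3 miss wb→B3 [-]
  5 | W B0 → L0 miss wb→B8 [D]
  6 | R B0 → L0 hit [D]
  7 | W B6 → L2 miss [D]
  8 | R B6 → L2 hit [D]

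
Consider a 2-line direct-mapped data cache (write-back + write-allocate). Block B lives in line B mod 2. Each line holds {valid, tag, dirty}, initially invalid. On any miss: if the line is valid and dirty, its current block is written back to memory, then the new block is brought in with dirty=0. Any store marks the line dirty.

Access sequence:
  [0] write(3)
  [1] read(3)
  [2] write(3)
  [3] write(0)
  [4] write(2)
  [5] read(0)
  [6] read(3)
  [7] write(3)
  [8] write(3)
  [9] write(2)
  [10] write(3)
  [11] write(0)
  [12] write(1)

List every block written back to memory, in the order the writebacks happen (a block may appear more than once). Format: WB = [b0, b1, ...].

  0 | W B3 → L1 miss [D]
  1 | R B3 → L1 hit [D]
  2 | W B3 → L1 hit [D]
  3 | W B0 → L0 miss [D]
  4 | W B2 → L0 miss wb→B0 [D]
  5 | R B0 → L0 miss wb→B2 [-]
  6 | R B3 → L1 hit [D]
  7 | W B3 → L1 hit [D]
  8 | W B3 → L1 hit [D]
  9 | W B2 → L0 miss [D]
  10 | W B3 → L1 hit [D]
  11 | W B0 → L0 miss wb→B2 [D]
  12 | W B1 → L1 miss wb→B3 [D]

WB = [0, 2, 2, 3]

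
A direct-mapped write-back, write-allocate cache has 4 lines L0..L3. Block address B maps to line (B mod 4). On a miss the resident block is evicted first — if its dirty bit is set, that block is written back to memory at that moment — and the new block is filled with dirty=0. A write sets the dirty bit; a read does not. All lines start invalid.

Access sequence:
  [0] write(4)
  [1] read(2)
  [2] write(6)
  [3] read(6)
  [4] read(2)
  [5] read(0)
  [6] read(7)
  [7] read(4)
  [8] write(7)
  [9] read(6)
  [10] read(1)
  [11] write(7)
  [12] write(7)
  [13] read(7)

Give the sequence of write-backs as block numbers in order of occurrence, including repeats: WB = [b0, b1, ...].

0: W B4 → L0 miss [D]
1: R B2 → L2 miss [-]
2: W B6 → L2 miss [D]
3: R B6 → L2 hit [D]
4: R B2 → L2 miss wb→B6 [-]
5: R B0 → L0 miss wb→B4 [-]
6: R B7 → L3 miss [-]
7: R B4 → L0 miss [-]
8: W B7 → L3 hit [D]
9: R B6 → L2 miss [-]
10: R B1 → L1 miss [-]
11: W B7 → L3 hit [D]
12: W B7 → L3 hit [D]
13: R B7 → L3 hit [D]

WB = [6, 4]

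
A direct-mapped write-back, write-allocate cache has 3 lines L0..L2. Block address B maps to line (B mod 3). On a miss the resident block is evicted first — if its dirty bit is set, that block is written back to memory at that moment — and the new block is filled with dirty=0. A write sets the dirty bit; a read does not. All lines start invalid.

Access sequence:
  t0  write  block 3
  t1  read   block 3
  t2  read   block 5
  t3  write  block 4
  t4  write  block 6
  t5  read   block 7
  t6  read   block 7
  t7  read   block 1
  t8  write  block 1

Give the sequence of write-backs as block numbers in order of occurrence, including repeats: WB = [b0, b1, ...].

0: W B3 → L0 miss [D]
1: R B3 → L0 hit [D]
2: R B5 → L2 miss [-]
3: W B4 → L1 miss [D]
4: W B6 → L0 miss wb→B3 [D]
5: R B7 → L1 miss wb→B4 [-]
6: R B7 → L1 hit [-]
7: R B1 → L1 miss [-]
8: W B1 → L1 hit [D]

WB = [3, 4]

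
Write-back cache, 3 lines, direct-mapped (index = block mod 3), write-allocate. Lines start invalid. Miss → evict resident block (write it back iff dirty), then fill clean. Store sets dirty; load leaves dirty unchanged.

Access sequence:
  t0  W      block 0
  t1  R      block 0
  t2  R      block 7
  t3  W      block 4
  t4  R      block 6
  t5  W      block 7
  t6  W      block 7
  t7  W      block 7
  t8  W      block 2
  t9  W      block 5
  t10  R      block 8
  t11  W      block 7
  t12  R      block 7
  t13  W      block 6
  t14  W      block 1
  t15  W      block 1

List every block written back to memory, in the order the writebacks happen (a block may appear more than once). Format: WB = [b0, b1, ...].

WB = [0, 4, 2, 5, 7]

  0 | W B0 → L0 miss [D]
  1 | R B0 → L0 hit [D]
  2 | R B7 → L1 miss [-]
  3 | W B4 → L1 miss [D]
  4 | R B6 → L0 miss wb→B0 [-]
  5 | W B7 → L1 miss wb→B4 [D]
  6 | W B7 → L1 hit [D]
  7 | W B7 → L1 hit [D]
  8 | W B2 → L2 miss [D]
  9 | W B5 → L2 miss wb→B2 [D]
  10 | R B8 → L2 miss wb→B5 [-]
  11 | W B7 → L1 hit [D]
  12 | R B7 → L1 hit [D]
  13 | W B6 → L0 hit [D]
  14 | W B1 → L1 miss wb→B7 [D]
  15 | W B1 → L1 hit [D]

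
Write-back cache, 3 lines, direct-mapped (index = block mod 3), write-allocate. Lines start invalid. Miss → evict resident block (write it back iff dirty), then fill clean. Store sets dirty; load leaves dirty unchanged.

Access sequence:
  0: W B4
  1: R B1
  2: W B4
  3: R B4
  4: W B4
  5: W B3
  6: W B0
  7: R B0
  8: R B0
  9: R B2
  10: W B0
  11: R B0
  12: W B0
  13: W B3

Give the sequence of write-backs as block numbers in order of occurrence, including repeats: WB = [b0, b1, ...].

  0 | W B4 → L1 miss [D]
  1 | R B1 → L1 miss wb→B4 [-]
  2 | W B4 → L1 miss [D]
  3 | R B4 → L1 hit [D]
  4 | W B4 → L1 hit [D]
  5 | W B3 → L0 miss [D]
  6 | W B0 → L0 miss wb→B3 [D]
  7 | R B0 → L0 hit [D]
  8 | R B0 → L0 hit [D]
  9 | R B2 → L2 miss [-]
  10 | W B0 → L0 hit [D]
  11 | R B0 → L0 hit [D]
  12 | W B0 → L0 hit [D]
  13 | W B3 → L0 miss wb→B0 [D]

WB = [4, 3, 0]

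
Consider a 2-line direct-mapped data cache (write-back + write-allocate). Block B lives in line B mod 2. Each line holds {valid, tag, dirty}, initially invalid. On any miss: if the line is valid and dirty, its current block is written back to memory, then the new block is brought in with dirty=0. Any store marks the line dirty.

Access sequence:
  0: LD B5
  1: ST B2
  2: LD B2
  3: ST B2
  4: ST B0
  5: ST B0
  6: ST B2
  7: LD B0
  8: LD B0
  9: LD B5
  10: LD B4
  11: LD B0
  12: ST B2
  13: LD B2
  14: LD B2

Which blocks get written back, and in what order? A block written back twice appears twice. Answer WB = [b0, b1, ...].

WB = [2, 0, 2]

  0 | R B5 → L1 miss [-]
  1 | W B2 → L0 miss [D]
  2 | R B2 → L0 hit [D]
  3 | W B2 → L0 hit [D]
  4 | W B0 → L0 miss wb→B2 [D]
  5 | W B0 → L0 hit [D]
  6 | W B2 → L0 miss wb→B0 [D]
  7 | R B0 → L0 miss wb→B2 [-]
  8 | R B0 → L0 hit [-]
  9 | R B5 → L1 hit [-]
  10 | R B4 → L0 miss [-]
  11 | R B0 → L0 miss [-]
  12 | W B2 → L0 miss [D]
  13 | R B2 → L0 hit [D]
  14 | R B2 → L0 hit [D]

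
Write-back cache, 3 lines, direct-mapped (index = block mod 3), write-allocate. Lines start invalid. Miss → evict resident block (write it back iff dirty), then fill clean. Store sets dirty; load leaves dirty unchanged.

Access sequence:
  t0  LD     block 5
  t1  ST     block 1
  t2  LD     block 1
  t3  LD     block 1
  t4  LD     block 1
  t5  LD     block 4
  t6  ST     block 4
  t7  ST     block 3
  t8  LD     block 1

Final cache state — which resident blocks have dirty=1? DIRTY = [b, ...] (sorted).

DIRTY = [3]

  0 | R B5 → L2 miss [-]
  1 | W B1 → L1 miss [D]
  2 | R B1 → L1 hit [D]
  3 | R B1 → L1 hit [D]
  4 | R B1 → L1 hit [D]
  5 | R B4 → L1 miss wb→B1 [-]
  6 | W B4 → L1 hit [D]
  7 | W B3 → L0 miss [D]
  8 | R B1 → L1 miss wb→B4 [-]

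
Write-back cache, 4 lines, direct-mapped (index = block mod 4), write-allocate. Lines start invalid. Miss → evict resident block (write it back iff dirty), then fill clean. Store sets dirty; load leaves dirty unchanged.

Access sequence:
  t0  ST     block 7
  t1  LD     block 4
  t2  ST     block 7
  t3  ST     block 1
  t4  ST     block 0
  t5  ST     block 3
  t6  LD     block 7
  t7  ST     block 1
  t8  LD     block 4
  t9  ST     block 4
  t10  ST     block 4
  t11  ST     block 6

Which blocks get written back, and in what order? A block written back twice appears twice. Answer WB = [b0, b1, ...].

  0 | W B7 → L3 miss [D]
  1 | R B4 → L0 miss [-]
  2 | W B7 → L3 hit [D]
  3 | W B1 → L1 miss [D]
  4 | W B0 → L0 miss [D]
  5 | W B3 → L3 miss wb→B7 [D]
  6 | R B7 → L3 miss wb→B3 [-]
  7 | W B1 → L1 hit [D]
  8 | R B4 → L0 miss wb→B0 [-]
  9 | W B4 → L0 hit [D]
  10 | W B4 → L0 hit [D]
  11 | W B6 → L2 miss [D]

WB = [7, 3, 0]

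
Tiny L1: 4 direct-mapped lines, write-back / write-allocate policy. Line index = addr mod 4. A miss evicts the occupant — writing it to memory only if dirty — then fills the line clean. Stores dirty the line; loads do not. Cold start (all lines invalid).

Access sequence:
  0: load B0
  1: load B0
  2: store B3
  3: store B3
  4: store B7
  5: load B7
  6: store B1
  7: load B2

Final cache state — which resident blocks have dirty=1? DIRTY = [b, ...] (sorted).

  0 | R B0 → L0 miss [-]
  1 | R B0 → L0 hit [-]
  2 | W B3 → L3 miss [D]
  3 | W B3 → L3 hit [D]
  4 | W B7 → L3 miss wb→B3 [D]
  5 | R B7 → L3 hit [D]
  6 | W B1 → L1 miss [D]
  7 | R B2 → L2 miss [-]

DIRTY = [1, 7]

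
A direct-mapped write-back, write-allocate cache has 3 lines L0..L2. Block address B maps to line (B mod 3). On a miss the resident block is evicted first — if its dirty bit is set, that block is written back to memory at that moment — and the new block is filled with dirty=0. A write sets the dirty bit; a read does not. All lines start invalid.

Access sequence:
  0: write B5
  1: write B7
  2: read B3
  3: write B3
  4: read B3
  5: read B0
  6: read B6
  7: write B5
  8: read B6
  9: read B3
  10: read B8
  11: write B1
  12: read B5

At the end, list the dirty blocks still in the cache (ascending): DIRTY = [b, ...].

  0 | W B5 → L2 miss [D]
  1 | W B7 → L1 miss [D]
  2 | R B3 → L0 miss [-]
  3 | W B3 → L0 hit [D]
  4 | R B3 → L0 hit [D]
  5 | R B0 → L0 miss wb→B3 [-]
  6 | R B6 → L0 miss [-]
  7 | W B5 → L2 hit [D]
  8 | R B6 → L0 hit [-]
  9 | R B3 → L0 miss [-]
  10 | R B8 → L2 miss wb→B5 [-]
  11 | W B1 → L1 miss wb→B7 [D]
  12 | R B5 → L2 miss [-]

DIRTY = [1]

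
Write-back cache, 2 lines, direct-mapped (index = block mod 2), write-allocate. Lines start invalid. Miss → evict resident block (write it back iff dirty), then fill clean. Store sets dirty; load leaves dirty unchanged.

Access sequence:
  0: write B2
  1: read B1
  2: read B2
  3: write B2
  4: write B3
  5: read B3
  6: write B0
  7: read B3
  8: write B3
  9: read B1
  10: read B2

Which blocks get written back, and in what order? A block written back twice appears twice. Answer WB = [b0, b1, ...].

WB = [2, 3, 0]

0: W B2 -> L0 miss  d=D]
1: R B1 -> L1 miss  d=-]
2: R B2 -> L0 hit  d=D]
3: W B2 -> L0 hit  d=D]
4: W B3 -> L1 miss  d=D]
5: R B3 -> L1 hit  d=D]
6: W B0 -> L0 miss wb->B2  d=D]
7: R B3 -> L1 hit  d=D]
8: W B3 -> L1 hit  d=D]
9: R B1 -> L1 miss wb->B3  d=-]
10: R B2 -> L0 miss wb->B0  d=-]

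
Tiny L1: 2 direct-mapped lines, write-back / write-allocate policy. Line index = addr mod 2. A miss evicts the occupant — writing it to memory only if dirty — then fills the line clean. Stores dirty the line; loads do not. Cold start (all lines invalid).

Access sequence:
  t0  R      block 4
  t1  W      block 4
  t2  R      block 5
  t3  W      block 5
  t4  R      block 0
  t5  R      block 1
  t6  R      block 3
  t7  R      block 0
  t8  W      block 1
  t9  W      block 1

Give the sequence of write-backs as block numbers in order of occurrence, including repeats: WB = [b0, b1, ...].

0: R B4 → L0 miss [-]
1: W B4 → L0 hit [D]
2: R B5 → L1 miss [-]
3: W B5 → L1 hit [D]
4: R B0 → L0 miss wb→B4 [-]
5: R B1 → L1 miss wb→B5 [-]
6: R B3 → L1 miss [-]
7: R B0 → L0 hit [-]
8: W B1 → L1 miss [D]
9: W B1 → L1 hit [D]

WB = [4, 5]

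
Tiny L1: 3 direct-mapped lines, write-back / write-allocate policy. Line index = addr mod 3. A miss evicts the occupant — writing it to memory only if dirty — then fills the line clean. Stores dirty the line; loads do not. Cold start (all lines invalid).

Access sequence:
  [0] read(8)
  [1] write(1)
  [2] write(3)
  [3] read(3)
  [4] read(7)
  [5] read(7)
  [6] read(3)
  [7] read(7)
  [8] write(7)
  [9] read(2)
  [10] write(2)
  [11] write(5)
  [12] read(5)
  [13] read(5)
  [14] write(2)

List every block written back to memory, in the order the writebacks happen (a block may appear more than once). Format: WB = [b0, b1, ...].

WB = [1, 2, 5]

0: R B8 → L2 miss [-]
1: W B1 → L1 miss [D]
2: W B3 → L0 miss [D]
3: R B3 → L0 hit [D]
4: R B7 → L1 miss wb→B1 [-]
5: R B7 → L1 hit [-]
6: R B3 → L0 hit [D]
7: R B7 → L1 hit [-]
8: W B7 → L1 hit [D]
9: R B2 → L2 miss [-]
10: W B2 → L2 hit [D]
11: W B5 → L2 miss wb→B2 [D]
12: R B5 → L2 hit [D]
13: R B5 → L2 hit [D]
14: W B2 → L2 miss wb→B5 [D]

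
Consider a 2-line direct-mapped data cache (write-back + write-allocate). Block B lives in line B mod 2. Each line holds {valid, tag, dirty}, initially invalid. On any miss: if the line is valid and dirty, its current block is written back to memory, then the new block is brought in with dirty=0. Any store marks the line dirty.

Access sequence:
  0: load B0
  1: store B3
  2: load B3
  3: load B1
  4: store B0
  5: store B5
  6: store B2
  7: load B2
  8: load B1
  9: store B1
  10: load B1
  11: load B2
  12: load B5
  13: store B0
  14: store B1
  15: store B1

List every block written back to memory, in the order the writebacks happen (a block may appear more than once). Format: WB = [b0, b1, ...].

0: R B0 → L0 miss [-]
1: W B3 → L1 miss [D]
2: R B3 → L1 hit [D]
3: R B1 → L1 miss wb→B3 [-]
4: W B0 → L0 hit [D]
5: W B5 → L1 miss [D]
6: W B2 → L0 miss wb→B0 [D]
7: R B2 → L0 hit [D]
8: R B1 → L1 miss wb→B5 [-]
9: W B1 → L1 hit [D]
10: R B1 → L1 hit [D]
11: R B2 → L0 hit [D]
12: R B5 → L1 miss wb→B1 [-]
13: W B0 → L0 miss wb→B2 [D]
14: W B1 → L1 miss [D]
15: W B1 → L1 hit [D]

WB = [3, 0, 5, 1, 2]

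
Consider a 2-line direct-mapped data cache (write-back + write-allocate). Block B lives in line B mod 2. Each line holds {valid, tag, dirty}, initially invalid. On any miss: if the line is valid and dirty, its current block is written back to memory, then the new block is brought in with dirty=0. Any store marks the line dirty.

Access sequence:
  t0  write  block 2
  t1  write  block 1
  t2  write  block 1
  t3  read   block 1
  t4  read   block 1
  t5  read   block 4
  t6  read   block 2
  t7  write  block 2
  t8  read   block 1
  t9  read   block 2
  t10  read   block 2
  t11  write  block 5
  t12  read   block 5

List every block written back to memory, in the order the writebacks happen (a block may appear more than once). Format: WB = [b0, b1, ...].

WB = [2, 1]

  0 | W B2 → L0 miss [D]
  1 | W B1 → L1 miss [D]
  2 | W B1 → L1 hit [D]
  3 | R B1 → L1 hit [D]
  4 | R B1 → L1 hit [D]
  5 | R B4 → L0 miss wb→B2 [-]
  6 | R B2 → L0 miss [-]
  7 | W B2 → L0 hit [D]
  8 | R B1 → L1 hit [D]
  9 | R B2 → L0 hit [D]
  10 | R B2 → L0 hit [D]
  11 | W B5 → L1 miss wb→B1 [D]
  12 | R B5 → L1 hit [D]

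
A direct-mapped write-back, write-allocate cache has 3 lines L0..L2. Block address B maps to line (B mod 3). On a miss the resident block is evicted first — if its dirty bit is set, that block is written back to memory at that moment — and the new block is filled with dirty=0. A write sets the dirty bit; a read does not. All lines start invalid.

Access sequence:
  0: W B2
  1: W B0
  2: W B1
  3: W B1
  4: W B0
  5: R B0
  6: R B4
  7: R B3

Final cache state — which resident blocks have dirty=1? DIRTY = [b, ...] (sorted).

0: W B2 → L2 miss [D]
1: W B0 → L0 miss [D]
2: W B1 → L1 miss [D]
3: W B1 → L1 hit [D]
4: W B0 → L0 hit [D]
5: R B0 → L0 hit [D]
6: R B4 → L1 miss wb→B1 [-]
7: R B3 → L0 miss wb→B0 [-]

DIRTY = [2]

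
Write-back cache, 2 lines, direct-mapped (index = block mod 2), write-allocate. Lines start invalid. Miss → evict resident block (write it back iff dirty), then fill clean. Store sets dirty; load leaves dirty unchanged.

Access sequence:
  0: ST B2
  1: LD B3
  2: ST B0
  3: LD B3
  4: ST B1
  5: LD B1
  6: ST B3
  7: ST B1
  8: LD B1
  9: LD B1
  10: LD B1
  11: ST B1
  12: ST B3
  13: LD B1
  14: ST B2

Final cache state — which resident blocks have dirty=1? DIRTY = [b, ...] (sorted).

DIRTY = [2]

0: W B2 -> L0 miss  d=D]
1: R B3 -> L1 miss  d=-]
2: W B0 -> L0 miss wb->B2  d=D]
3: R B3 -> L1 hit  d=-]
4: W B1 -> L1 miss  d=D]
5: R B1 -> L1 hit  d=D]
6: W B3 -> L1 miss wb->B1  d=D]
7: W B1 -> L1 miss wb->B3  d=D]
8: R B1 -> L1 hit  d=D]
9: R B1 -> L1 hit  d=D]
10: R B1 -> L1 hit  d=D]
11: W B1 -> L1 hit  d=D]
12: W B3 -> L1 miss wb->B1  d=D]
13: R B1 -> L1 miss wb->B3  d=-]
14: W B2 -> L0 miss wb->B0  d=D]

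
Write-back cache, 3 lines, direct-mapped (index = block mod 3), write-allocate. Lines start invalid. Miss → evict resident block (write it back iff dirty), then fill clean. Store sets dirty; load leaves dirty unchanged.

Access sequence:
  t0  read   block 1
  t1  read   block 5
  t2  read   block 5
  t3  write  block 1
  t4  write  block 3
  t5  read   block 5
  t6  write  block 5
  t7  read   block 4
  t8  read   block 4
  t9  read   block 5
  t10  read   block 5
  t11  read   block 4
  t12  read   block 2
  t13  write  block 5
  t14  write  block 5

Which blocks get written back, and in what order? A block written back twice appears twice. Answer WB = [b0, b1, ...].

0: R B1 → L1 miss [-]
1: R B5 → L2 miss [-]
2: R B5 → L2 hit [-]
3: W B1 → L1 hit [D]
4: W B3 → L0 miss [D]
5: R B5 → L2 hit [-]
6: W B5 → L2 hit [D]
7: R B4 → L1 miss wb→B1 [-]
8: R B4 → L1 hit [-]
9: R B5 → L2 hit [D]
10: R B5 → L2 hit [D]
11: R B4 → L1 hit [-]
12: R B2 → L2 miss wb→B5 [-]
13: W B5 → L2 miss [D]
14: W B5 → L2 hit [D]

WB = [1, 5]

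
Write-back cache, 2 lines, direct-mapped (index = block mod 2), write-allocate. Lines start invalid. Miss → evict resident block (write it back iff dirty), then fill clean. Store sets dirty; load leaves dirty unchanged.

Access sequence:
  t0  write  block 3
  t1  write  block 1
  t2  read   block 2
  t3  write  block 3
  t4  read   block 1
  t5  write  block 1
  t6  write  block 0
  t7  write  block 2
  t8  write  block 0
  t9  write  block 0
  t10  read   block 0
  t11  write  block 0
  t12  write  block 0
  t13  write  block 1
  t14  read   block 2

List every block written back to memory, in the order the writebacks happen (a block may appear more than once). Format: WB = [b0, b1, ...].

WB = [3, 1, 3, 0, 2, 0]

  0 | W B3 → L1 miss [D]
  1 | W B1 → L1 miss wb→B3 [D]
  2 | R B2 → L0 miss [-]
  3 | W B3 → L1 miss wb→B1 [D]
  4 | R B1 → L1 miss wb→B3 [-]
  5 | W B1 → L1 hit [D]
  6 | W B0 → L0 miss [D]
  7 | W B2 → L0 miss wb→B0 [D]
  8 | W B0 → L0 miss wb→B2 [D]
  9 | W B0 → L0 hit [D]
  10 | R B0 → L0 hit [D]
  11 | W B0 → L0 hit [D]
  12 | W B0 → L0 hit [D]
  13 | W B1 → L1 hit [D]
  14 | R B2 → L0 miss wb→B0 [-]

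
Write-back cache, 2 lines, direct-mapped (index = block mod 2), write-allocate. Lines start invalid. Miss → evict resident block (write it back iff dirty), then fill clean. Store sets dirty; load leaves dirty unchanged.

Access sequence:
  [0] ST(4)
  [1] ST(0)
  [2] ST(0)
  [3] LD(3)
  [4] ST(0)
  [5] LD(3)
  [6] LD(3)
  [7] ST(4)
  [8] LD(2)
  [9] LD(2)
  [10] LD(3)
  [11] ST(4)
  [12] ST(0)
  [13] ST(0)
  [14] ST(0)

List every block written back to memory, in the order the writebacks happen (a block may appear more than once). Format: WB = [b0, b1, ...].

WB = [4, 0, 4, 4]

  0 | W B4 → L0 miss [D]
  1 | W B0 → L0 miss wb→B4 [D]
  2 | W B0 → L0 hit [D]
  3 | R B3 → L1 miss [-]
  4 | W B0 → L0 hit [D]
  5 | R B3 → L1 hit [-]
  6 | R B3 → L1 hit [-]
  7 | W B4 → L0 miss wb→B0 [D]
  8 | R B2 → L0 miss wb→B4 [-]
  9 | R B2 → L0 hit [-]
  10 | R B3 → L1 hit [-]
  11 | W B4 → L0 miss [D]
  12 | W B0 → L0 miss wb→B4 [D]
  13 | W B0 → L0 hit [D]
  14 | W B0 → L0 hit [D]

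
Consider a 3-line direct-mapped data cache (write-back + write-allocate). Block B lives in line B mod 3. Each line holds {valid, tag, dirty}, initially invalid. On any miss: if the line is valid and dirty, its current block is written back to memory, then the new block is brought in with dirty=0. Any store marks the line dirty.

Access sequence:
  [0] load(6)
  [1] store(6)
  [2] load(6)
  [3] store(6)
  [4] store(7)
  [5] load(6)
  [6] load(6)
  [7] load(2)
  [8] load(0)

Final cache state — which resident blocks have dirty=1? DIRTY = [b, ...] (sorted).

  0 | R B6 → L0 miss [-]
  1 | W B6 → L0 hit [D]
  2 | R B6 → L0 hit [D]
  3 | W B6 → L0 hit [D]
  4 | W B7 → L1 miss [D]
  5 | R B6 → L0 hit [D]
  6 | R B6 → L0 hit [D]
  7 | R B2 → L2 miss [-]
  8 | R B0 → L0 miss wb→B6 [-]

DIRTY = [7]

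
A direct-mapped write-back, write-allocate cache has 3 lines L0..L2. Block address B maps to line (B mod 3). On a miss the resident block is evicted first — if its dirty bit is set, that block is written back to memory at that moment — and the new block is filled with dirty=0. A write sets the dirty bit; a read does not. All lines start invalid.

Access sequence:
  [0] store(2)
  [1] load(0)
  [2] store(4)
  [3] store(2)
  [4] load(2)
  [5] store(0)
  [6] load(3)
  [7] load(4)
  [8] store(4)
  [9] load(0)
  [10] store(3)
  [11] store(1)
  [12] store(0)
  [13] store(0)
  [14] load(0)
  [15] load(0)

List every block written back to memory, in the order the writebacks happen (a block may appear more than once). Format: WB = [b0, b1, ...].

WB = [0, 4, 3]

  0 | W B2 → L2 miss [D]
  1 | R B0 → L0 miss [-]
  2 | W B4 → L1 miss [D]
  3 | W B2 → L2 hit [D]
  4 | R B2 → L2 hit [D]
  5 | W B0 → L0 hit [D]
  6 | R B3 → L0 miss wb→B0 [-]
  7 | R B4 → L1 hit [D]
  8 | W B4 → L1 hit [D]
  9 | R B0 → L0 miss [-]
  10 | W B3 → L0 miss [D]
  11 | W B1 → L1 miss wb→B4 [D]
  12 | W B0 → L0 miss wb→B3 [D]
  13 | W B0 → L0 hit [D]
  14 | R B0 → L0 hit [D]
  15 | R B0 → L0 hit [D]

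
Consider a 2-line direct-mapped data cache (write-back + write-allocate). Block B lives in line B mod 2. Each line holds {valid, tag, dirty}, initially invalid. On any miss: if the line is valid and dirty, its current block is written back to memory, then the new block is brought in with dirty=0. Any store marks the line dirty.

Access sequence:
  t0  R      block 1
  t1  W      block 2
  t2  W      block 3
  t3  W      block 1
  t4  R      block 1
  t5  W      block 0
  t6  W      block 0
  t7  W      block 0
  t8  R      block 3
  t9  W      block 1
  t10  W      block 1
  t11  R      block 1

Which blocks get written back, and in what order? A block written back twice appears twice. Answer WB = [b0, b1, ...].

WB = [3, 2, 1]

0: R B1 → L1 miss [-]
1: W B2 → L0 miss [D]
2: W B3 → L1 miss [D]
3: W B1 → L1 miss wb→B3 [D]
4: R B1 → L1 hit [D]
5: W B0 → L0 miss wb→B2 [D]
6: W B0 → L0 hit [D]
7: W B0 → L0 hit [D]
8: R B3 → L1 miss wb→B1 [-]
9: W B1 → L1 miss [D]
10: W B1 → L1 hit [D]
11: R B1 → L1 hit [D]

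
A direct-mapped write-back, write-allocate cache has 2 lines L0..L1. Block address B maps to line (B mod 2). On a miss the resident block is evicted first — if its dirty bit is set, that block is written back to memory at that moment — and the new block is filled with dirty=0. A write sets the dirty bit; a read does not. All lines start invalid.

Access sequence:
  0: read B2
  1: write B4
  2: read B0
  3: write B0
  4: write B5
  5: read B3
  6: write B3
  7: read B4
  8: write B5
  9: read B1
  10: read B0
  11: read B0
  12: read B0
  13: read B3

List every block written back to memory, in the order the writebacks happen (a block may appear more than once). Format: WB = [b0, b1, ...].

WB = [4, 5, 0, 3, 5]

0: R B2 -> L0 miss  d=-]
1: W B4 -> L0 miss  d=D]
2: R B0 -> L0 miss wb->B4  d=-]
3: W B0 -> L0 hit  d=D]
4: W B5 -> L1 miss  d=D]
5: R B3 -> L1 miss wb->B5  d=-]
6: W B3 -> L1 hit  d=D]
7: R B4 -> L0 miss wb->B0  d=-]
8: W B5 -> L1 miss wb->B3  d=D]
9: R B1 -> L1 miss wb->B5  d=-]
10: R B0 -> L0 miss  d=-]
11: R B0 -> L0 hit  d=-]
12: R B0 -> L0 hit  d=-]
13: R B3 -> L1 miss  d=-]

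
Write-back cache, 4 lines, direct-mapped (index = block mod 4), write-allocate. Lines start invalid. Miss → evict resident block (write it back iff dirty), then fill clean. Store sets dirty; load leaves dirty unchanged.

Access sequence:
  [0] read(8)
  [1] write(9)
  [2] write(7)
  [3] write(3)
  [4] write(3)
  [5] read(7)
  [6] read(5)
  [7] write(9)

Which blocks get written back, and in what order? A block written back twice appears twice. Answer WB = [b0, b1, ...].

0: R B8 -> L0 miss  d=-]
1: W B9 -> L1 miss  d=D]
2: W B7 -> L3 miss  d=D]
3: W B3 -> L3 miss wb->B7  d=D]
4: W B3 -> L3 hit  d=D]
5: R B7 -> L3 miss wb->B3  d=-]
6: R B5 -> L1 miss wb->B9  d=-]
7: W B9 -> L1 miss  d=D]

WB = [7, 3, 9]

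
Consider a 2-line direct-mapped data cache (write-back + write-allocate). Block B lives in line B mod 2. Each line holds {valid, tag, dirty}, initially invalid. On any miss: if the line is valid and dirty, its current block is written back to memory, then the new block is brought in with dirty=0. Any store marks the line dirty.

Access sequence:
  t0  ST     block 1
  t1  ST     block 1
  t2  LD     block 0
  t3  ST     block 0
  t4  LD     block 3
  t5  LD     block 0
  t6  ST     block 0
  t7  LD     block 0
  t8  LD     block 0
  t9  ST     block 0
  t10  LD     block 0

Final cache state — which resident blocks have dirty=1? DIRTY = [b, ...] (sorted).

DIRTY = [0]

  0 | W B1 → L1 miss [D]
  1 | W B1 → L1 hit [D]
  2 | R B0 → L0 miss [-]
  3 | W B0 → L0 hit [D]
  4 | R B3 → L1 miss wb→B1 [-]
  5 | R B0 → L0 hit [D]
  6 | W B0 → L0 hit [D]
  7 | R B0 → L0 hit [D]
  8 | R B0 → L0 hit [D]
  9 | W B0 → L0 hit [D]
  10 | R B0 → L0 hit [D]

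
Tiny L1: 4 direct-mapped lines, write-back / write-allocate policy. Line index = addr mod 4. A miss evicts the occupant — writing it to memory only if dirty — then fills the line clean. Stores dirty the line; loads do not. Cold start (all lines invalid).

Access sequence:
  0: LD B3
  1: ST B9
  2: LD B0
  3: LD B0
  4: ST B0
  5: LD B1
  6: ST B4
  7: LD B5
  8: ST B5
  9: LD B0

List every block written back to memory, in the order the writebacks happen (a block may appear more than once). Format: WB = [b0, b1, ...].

0: R B3 → L3 miss [-]
1: W B9 → L1 miss [D]
2: R B0 → L0 miss [-]
3: R B0 → L0 hit [-]
4: W B0 → L0 hit [D]
5: R B1 → L1 miss wb→B9 [-]
6: W B4 → L0 miss wb→B0 [D]
7: R B5 → L1 miss [-]
8: W B5 → L1 hit [D]
9: R B0 → L0 miss wb→B4 [-]

WB = [9, 0, 4]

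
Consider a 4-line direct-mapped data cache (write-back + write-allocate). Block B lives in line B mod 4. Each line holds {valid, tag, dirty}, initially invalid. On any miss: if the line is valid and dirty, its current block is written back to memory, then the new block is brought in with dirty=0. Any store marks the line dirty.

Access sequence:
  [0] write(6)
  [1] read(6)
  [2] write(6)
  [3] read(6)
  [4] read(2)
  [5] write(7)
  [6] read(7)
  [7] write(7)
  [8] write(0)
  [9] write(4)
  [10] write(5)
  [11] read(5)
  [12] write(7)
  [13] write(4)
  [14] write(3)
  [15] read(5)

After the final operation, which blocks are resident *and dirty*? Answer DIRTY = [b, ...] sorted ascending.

0: W B6 -> L2 miss  d=D]
1: R B6 -> L2 hit  d=D]
2: W B6 -> L2 hit  d=D]
3: R B6 -> L2 hit  d=D]
4: R B2 -> L2 miss wb->B6  d=-]
5: W B7 -> L3 miss  d=D]
6: R B7 -> L3 hit  d=D]
7: W B7 -> L3 hit  d=D]
8: W B0 -> L0 miss  d=D]
9: W B4 -> L0 miss wb->B0  d=D]
10: W B5 -> L1 miss  d=D]
11: R B5 -> L1 hit  d=D]
12: W B7 -> L3 hit  d=D]
13: W B4 -> L0 hit  d=D]
14: W B3 -> L3 miss wb->B7  d=D]
15: R B5 -> L1 hit  d=D]

DIRTY = [3, 4, 5]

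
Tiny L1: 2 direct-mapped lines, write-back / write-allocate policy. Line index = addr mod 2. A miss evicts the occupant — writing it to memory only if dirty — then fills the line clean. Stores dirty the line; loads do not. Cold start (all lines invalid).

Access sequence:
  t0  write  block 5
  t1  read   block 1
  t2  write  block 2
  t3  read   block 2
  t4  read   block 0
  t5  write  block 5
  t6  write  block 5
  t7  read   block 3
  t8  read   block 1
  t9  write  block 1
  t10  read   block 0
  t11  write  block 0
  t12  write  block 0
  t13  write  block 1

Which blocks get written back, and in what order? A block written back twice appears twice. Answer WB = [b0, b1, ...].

0: W B5 -> L1 miss  d=D]
1: R B1 -> L1 miss wb->B5  d=-]
2: W B2 -> L0 miss  d=D]
3: R B2 -> L0 hit  d=D]
4: R B0 -> L0 miss wb->B2  d=-]
5: W B5 -> L1 miss  d=D]
6: W B5 -> L1 hit  d=D]
7: R B3 -> L1 miss wb->B5  d=-]
8: R B1 -> L1 miss  d=-]
9: W B1 -> L1 hit  d=D]
10: R B0 -> L0 hit  d=-]
11: W B0 -> L0 hit  d=D]
12: W B0 -> L0 hit  d=D]
13: W B1 -> L1 hit  d=D]

WB = [5, 2, 5]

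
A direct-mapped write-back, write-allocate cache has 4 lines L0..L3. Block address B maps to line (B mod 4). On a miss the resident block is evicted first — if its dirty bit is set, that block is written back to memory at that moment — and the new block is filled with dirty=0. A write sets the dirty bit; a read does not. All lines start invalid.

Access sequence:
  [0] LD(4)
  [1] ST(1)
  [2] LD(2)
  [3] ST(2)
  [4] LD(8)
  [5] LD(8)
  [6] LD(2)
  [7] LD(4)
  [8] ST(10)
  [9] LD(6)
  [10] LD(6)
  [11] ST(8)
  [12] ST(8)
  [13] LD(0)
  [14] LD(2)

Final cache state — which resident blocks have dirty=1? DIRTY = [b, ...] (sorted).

DIRTY = [1]

  0 | R B4 → L0 miss [-]
  1 | W B1 → L1 miss [D]
  2 | R B2 → L2 miss [-]
  3 | W B2 → L2 hit [D]
  4 | R B8 → L0 miss [-]
  5 | R B8 → L0 hit [-]
  6 | R B2 → L2 hit [D]
  7 | R B4 → L0 miss [-]
  8 | W B10 → L2 miss wb→B2 [D]
  9 | R B6 → L2 miss wb→B10 [-]
  10 | R B6 → L2 hit [-]
  11 | W B8 → L0 miss [D]
  12 | W B8 → L0 hit [D]
  13 | R B0 → L0 miss wb→B8 [-]
  14 | R B2 → L2 miss [-]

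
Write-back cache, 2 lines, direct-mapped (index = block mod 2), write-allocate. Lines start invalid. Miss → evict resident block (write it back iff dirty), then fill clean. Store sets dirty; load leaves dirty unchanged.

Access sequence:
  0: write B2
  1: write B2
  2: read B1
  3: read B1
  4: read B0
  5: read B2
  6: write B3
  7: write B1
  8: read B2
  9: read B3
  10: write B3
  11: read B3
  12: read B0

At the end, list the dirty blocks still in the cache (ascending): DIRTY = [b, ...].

  0 | W B2 → L0 miss [D]
  1 | W B2 → L0 hit [D]
  2 | R B1 → L1 miss [-]
  3 | R B1 → L1 hit [-]
  4 | R B0 → L0 miss wb→B2 [-]
  5 | R B2 → L0 miss [-]
  6 | W B3 → L1 miss [D]
  7 | W B1 → L1 miss wb→B3 [D]
  8 | R B2 → L0 hit [-]
  9 | R B3 → L1 miss wb→B1 [-]
  10 | W B3 → L1 hit [D]
  11 | R B3 → L1 hit [D]
  12 | R B0 → L0 miss [-]

DIRTY = [3]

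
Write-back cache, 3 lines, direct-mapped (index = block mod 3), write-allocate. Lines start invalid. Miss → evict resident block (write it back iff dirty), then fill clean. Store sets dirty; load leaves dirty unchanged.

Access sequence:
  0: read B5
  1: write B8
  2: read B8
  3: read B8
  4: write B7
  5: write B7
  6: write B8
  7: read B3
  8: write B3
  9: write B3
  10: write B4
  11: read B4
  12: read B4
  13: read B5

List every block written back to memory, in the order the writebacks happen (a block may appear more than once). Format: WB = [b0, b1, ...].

WB = [7, 8]

0: R B5 -> L2 miss  d=-]
1: W B8 -> L2 miss  d=D]
2: R B8 -> L2 hit  d=D]
3: R B8 -> L2 hit  d=D]
4: W B7 -> L1 miss  d=D]
5: W B7 -> L1 hit  d=D]
6: W B8 -> L2 hit  d=D]
7: R B3 -> L0 miss  d=-]
8: W B3 -> L0 hit  d=D]
9: W B3 -> L0 hit  d=D]
10: W B4 -> L1 miss wb->B7  d=D]
11: R B4 -> L1 hit  d=D]
12: R B4 -> L1 hit  d=D]
13: R B5 -> L2 miss wb->B8  d=-]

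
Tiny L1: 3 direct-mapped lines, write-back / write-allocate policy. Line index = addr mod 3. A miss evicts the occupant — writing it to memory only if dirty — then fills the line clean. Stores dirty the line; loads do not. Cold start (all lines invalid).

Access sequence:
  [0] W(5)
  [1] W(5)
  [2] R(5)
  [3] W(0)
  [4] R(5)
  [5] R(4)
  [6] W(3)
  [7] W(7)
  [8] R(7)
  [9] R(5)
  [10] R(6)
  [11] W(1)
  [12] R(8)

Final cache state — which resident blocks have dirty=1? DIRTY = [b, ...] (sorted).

  0 | W B5 → L2 miss [D]
  1 | W B5 → L2 hit [D]
  2 | R B5 → L2 hit [D]
  3 | W B0 → L0 miss [D]
  4 | R B5 → L2 hit [D]
  5 | R B4 → L1 miss [-]
  6 | W B3 → L0 miss wb→B0 [D]
  7 | W B7 → L1 miss [D]
  8 | R B7 → L1 hit [D]
  9 | R B5 → L2 hit [D]
  10 | R B6 → L0 miss wb→B3 [-]
  11 | W B1 → L1 miss wb→B7 [D]
  12 | R B8 → L2 miss wb→B5 [-]

DIRTY = [1]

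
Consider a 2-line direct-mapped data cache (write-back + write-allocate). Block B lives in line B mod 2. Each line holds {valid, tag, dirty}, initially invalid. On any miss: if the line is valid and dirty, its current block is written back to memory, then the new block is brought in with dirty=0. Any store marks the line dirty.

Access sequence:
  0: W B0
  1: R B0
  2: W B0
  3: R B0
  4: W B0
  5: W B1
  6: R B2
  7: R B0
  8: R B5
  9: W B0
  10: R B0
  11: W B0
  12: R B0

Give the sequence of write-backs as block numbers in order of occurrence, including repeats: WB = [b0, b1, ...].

WB = [0, 1]

0: W B0 → L0 miss [D]
1: R B0 → L0 hit [D]
2: W B0 → L0 hit [D]
3: R B0 → L0 hit [D]
4: W B0 → L0 hit [D]
5: W B1 → L1 miss [D]
6: R B2 → L0 miss wb→B0 [-]
7: R B0 → L0 miss [-]
8: R B5 → L1 miss wb→B1 [-]
9: W B0 → L0 hit [D]
10: R B0 → L0 hit [D]
11: W B0 → L0 hit [D]
12: R B0 → L0 hit [D]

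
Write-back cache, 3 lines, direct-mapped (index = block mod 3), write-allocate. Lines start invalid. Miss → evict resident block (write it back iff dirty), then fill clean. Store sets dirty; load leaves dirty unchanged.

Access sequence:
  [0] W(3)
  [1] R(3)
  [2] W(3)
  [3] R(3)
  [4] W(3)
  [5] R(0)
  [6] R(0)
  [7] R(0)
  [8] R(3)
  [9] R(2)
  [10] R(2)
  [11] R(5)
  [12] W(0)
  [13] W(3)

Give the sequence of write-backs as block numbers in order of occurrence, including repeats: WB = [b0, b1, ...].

0: W B3 -> L0 miss  d=D]
1: R B3 -> L0 hit  d=D]
2: W B3 -> L0 hit  d=D]
3: R B3 -> L0 hit  d=D]
4: W B3 -> L0 hit  d=D]
5: R B0 -> L0 miss wb->B3  d=-]
6: R B0 -> L0 hit  d=-]
7: R B0 -> L0 hit  d=-]
8: R B3 -> L0 miss  d=-]
9: R B2 -> L2 miss  d=-]
10: R B2 -> L2 hit  d=-]
11: R B5 -> L2 miss  d=-]
12: W B0 -> L0 miss  d=D]
13: W B3 -> L0 miss wb->B0  d=D]

WB = [3, 0]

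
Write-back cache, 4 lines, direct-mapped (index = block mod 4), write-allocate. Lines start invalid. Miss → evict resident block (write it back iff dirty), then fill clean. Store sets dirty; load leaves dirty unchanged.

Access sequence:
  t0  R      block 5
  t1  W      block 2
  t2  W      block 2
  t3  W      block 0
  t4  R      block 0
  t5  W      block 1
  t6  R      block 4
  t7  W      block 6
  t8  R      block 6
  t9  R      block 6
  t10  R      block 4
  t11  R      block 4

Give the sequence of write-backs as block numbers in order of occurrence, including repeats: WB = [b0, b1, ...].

0: R B5 → L1 miss [-]
1: W B2 → L2 miss [D]
2: W B2 → L2 hit [D]
3: W B0 → L0 miss [D]
4: R B0 → L0 hit [D]
5: W B1 → L1 miss [D]
6: R B4 → L0 miss wb→B0 [-]
7: W B6 → L2 miss wb→B2 [D]
8: R B6 → L2 hit [D]
9: R B6 → L2 hit [D]
10: R B4 → L0 hit [-]
11: R B4 → L0 hit [-]

WB = [0, 2]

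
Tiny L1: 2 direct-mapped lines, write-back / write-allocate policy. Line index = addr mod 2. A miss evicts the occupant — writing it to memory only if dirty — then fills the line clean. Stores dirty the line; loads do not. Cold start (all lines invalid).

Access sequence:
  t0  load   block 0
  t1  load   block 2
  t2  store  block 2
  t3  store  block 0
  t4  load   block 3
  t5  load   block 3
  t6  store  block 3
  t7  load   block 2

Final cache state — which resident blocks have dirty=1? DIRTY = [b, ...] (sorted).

0: R B0 → L0 miss [-]
1: R B2 → L0 miss [-]
2: W B2 → L0 hit [D]
3: W B0 → L0 miss wb→B2 [D]
4: R B3 → L1 miss [-]
5: R B3 → L1 hit [-]
6: W B3 → L1 hit [D]
7: R B2 → L0 miss wb→B0 [-]

DIRTY = [3]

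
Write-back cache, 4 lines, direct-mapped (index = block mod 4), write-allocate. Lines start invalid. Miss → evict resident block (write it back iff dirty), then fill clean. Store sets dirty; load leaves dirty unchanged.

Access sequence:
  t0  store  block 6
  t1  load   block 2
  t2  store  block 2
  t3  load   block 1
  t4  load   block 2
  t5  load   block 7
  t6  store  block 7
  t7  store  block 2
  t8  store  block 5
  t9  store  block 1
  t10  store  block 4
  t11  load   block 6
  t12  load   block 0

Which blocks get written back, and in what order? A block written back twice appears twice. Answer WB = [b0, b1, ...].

WB = [6, 5, 2, 4]

0: W B6 -> L2 miss  d=D]
1: R B2 -> L2 miss wb->B6  d=-]
2: W B2 -> L2 hit  d=D]
3: R B1 -> L1 miss  d=-]
4: R B2 -> L2 hit  d=D]
5: R B7 -> L3 miss  d=-]
6: W B7 -> L3 hit  d=D]
7: W B2 -> L2 hit  d=D]
8: W B5 -> L1 miss  d=D]
9: W B1 -> L1 miss wb->B5  d=D]
10: W B4 -> L0 miss  d=D]
11: R B6 -> L2 miss wb->B2  d=-]
12: R B0 -> L0 miss wb->B4  d=-]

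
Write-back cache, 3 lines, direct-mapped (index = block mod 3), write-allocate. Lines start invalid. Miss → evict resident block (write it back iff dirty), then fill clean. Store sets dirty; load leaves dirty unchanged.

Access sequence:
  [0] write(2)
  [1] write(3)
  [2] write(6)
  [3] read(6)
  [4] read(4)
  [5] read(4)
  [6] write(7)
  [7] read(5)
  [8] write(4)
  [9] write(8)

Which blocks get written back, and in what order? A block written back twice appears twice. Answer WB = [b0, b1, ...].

WB = [3, 2, 7]

  0 | W B2 → L2 miss [D]
  1 | W B3 → L0 miss [D]
  2 | W B6 → L0 miss wb→B3 [D]
  3 | R B6 → L0 hit [D]
  4 | R B4 → L1 miss [-]
  5 | R B4 → L1 hit [-]
  6 | W B7 → L1 miss [D]
  7 | R B5 → L2 miss wb→B2 [-]
  8 | W B4 → L1 miss wb→B7 [D]
  9 | W B8 → L2 miss [D]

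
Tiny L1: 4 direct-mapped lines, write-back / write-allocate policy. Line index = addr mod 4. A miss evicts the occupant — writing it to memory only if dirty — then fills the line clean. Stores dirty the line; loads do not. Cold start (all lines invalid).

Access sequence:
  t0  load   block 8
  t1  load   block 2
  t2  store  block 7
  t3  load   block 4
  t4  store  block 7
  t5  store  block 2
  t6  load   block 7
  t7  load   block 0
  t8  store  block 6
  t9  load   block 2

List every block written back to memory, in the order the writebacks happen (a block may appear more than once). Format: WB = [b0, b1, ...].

0: R B8 → L0 miss [-]
1: R B2 → L2 miss [-]
2: W B7 → L3 miss [D]
3: R B4 → L0 miss [-]
4: W B7 → L3 hit [D]
5: W B2 → L2 hit [D]
6: R B7 → L3 hit [D]
7: R B0 → L0 miss [-]
8: W B6 → L2 miss wb→B2 [D]
9: R B2 → L2 miss wb→B6 [-]

WB = [2, 6]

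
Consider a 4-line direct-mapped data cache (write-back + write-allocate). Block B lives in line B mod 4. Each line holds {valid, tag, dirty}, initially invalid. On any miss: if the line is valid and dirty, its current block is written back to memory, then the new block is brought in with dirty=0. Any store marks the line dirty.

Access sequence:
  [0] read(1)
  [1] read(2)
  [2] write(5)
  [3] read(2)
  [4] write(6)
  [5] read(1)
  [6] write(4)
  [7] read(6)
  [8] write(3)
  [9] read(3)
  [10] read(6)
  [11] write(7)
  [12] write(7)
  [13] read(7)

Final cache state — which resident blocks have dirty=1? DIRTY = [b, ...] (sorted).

0: R B1 -> L1 miss  d=-]
1: R B2 -> L2 miss  d=-]
2: W B5 -> L1 miss  d=D]
3: R B2 -> L2 hit  d=-]
4: W B6 -> L2 miss  d=D]
5: R B1 -> L1 miss wb->B5  d=-]
6: W B4 -> L0 miss  d=D]
7: R B6 -> L2 hit  d=D]
8: W B3 -> L3 miss  d=D]
9: R B3 -> L3 hit  d=D]
10: R B6 -> L2 hit  d=D]
11: W B7 -> L3 miss wb->B3  d=D]
12: W B7 -> L3 hit  d=D]
13: R B7 -> L3 hit  d=D]

DIRTY = [4, 6, 7]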